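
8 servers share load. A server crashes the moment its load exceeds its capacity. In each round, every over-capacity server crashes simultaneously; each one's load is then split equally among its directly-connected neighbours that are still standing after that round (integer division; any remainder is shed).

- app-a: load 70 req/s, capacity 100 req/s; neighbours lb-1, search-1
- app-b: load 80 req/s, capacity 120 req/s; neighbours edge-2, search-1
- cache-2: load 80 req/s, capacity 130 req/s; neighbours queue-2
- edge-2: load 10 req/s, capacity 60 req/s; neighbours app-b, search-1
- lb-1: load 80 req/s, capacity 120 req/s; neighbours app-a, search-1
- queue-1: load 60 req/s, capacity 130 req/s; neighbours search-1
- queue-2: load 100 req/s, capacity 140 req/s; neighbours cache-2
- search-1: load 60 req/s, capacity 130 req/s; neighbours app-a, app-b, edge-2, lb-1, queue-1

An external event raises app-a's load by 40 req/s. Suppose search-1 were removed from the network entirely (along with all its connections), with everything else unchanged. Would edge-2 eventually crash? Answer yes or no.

With search-1 removed:
Round 1 — app-a at 110 > 100. app-a crashes.
  app-a sheds 110 req/s to lb-1: 110 each.
    lb-1: 80+110 = 190 > 120
Round 2 — lb-1 crashes.
  lb-1 sheds 190 req/s: no online neighbours, lost.
No further crashes.

no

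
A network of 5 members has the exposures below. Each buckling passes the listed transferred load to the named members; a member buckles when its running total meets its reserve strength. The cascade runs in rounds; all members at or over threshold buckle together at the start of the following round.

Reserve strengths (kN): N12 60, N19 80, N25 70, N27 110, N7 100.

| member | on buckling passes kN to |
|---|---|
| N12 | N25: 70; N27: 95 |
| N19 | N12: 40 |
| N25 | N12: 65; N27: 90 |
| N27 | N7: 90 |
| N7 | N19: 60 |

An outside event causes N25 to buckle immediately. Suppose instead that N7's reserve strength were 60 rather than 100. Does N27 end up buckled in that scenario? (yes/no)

With N7's reserve strength at 60:
Round 1 — N25 buckles (initial).
  N12: +65 → 65 ≥ 60
  N27: +90 → 90 < 110
Round 2 — N12 buckles.
  N27: +95 → 185 ≥ 110
Round 3 — N27 buckles.
  N7: +90 → 90 ≥ 60
Round 4 — N7 buckles.
  N19: +60 → 60 < 80
No further bucklings.

yes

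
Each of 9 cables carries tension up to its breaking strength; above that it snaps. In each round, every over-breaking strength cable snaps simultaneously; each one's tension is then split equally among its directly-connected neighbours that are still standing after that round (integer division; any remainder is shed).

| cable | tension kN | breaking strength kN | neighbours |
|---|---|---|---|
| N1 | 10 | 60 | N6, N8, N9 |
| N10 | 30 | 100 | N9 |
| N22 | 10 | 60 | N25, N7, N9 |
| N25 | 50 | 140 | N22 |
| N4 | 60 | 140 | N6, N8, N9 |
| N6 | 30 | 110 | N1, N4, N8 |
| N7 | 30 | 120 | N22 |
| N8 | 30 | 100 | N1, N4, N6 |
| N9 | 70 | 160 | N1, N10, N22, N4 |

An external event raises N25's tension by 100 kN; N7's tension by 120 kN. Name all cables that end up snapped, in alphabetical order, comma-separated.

N1, N10, N22, N25, N4, N6, N7, N8, N9

Round 1 — N25 at 150 > 140; N7 at 150 > 120. N25, N7 snap.
  N25 sheds 150 kN to N22: 150 each.
    N22: 10+150 = 160 > 60
  N7 sheds 150 kN to N22: 150 each.
    N22: 160+150 = 310 > 60
Round 2 — N22 snaps.
  N22 sheds 310 kN to N9: 310 each.
    N9: 70+310 = 380 > 160
Round 3 — N9 snaps.
  N9 sheds 380 kN to N1, N10, N4: 126 each (2 lost).
    N1: 10+126 = 136 > 60
    N10: 30+126 = 156 > 100
    N4: 60+126 = 186 > 140
Round 4 — N1, N10, N4 snap.
  N1 sheds 136 kN to N6, N8: 68 each.
    N6: 30+68 = 98 ≤ 110
    N8: 30+68 = 98 ≤ 100
  N10 sheds 156 kN: no online neighbours, lost.
  N4 sheds 186 kN to N6, N8: 93 each.
    N6: 98+93 = 191 > 110
    N8: 98+93 = 191 > 100
Round 5 — N6, N8 snap.
  N6 sheds 191 kN: no online neighbours, lost.
  N8 sheds 191 kN: no online neighbours, lost.
No further breaks.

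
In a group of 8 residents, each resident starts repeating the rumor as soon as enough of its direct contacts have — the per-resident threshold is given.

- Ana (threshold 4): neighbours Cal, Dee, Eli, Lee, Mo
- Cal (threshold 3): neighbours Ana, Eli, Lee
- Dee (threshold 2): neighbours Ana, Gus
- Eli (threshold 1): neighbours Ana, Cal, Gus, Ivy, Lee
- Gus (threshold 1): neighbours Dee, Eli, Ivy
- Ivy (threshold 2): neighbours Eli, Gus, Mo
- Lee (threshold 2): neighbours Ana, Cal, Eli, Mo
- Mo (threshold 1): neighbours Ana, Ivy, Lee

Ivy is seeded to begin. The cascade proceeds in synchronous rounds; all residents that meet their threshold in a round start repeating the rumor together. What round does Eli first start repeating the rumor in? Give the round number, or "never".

Round 1 — Ivy starts repeating the rumor (initial).
Round 2 — checking thresholds:
  Eli: 1 of 5 neighbours ≥ 1, starts repeating the rumor.
  Gus: 1 of 3 neighbours ≥ 1, starts repeating the rumor.
  Mo: 1 of 3 neighbours ≥ 1, starts repeating the rumor.
Round 3 — checking thresholds:
  Ana: 2 of 5 neighbours < 4, holds.
  Cal: 1 of 3 neighbours < 3, holds.
  Dee: 1 of 2 neighbours < 2, holds.
  Lee: 2 of 4 neighbours ≥ 2, starts repeating the rumor.
Round 4 — no new spreads; cascade stops.

2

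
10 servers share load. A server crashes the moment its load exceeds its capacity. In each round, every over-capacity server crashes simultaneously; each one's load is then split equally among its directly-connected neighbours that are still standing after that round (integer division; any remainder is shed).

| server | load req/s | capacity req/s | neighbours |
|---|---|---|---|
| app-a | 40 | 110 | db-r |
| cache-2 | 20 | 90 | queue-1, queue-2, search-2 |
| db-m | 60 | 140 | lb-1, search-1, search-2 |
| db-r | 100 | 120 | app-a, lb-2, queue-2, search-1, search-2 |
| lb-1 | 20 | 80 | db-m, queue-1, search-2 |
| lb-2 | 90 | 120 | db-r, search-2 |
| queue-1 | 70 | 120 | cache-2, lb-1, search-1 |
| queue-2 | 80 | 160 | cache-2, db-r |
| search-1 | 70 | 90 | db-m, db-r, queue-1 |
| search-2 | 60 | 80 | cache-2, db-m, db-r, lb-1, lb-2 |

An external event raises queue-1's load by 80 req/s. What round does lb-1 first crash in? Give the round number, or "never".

5

Round 1 — queue-1 at 150 > 120. queue-1 crashes.
  queue-1 sheds 150 req/s to cache-2, lb-1, search-1: 50 each.
    cache-2: 20+50 = 70 ≤ 90
    lb-1: 20+50 = 70 ≤ 80
    search-1: 70+50 = 120 > 90
Round 2 — search-1 crashes.
  search-1 sheds 120 req/s to db-m, db-r: 60 each.
    db-m: 60+60 = 120 ≤ 140
    db-r: 100+60 = 160 > 120
Round 3 — db-r crashes.
  db-r sheds 160 req/s to app-a, lb-2, queue-2, search-2: 40 each.
    app-a: 40+40 = 80 ≤ 110
    lb-2: 90+40 = 130 > 120
    queue-2: 80+40 = 120 ≤ 160
    search-2: 60+40 = 100 > 80
Round 4 — lb-2, search-2 crash.
  lb-2 sheds 130 req/s: no online neighbours, lost.
  search-2 sheds 100 req/s to cache-2, db-m, lb-1: 33 each (1 lost).
    cache-2: 70+33 = 103 > 90
    db-m: 120+33 = 153 > 140
    lb-1: 70+33 = 103 > 80
Round 5 — cache-2, db-m, lb-1 crash.
  cache-2 sheds 103 req/s to queue-2: 103 each.
    queue-2: 120+103 = 223 > 160
  db-m sheds 153 req/s: no online neighbours, lost.
  lb-1 sheds 103 req/s: no online neighbours, lost.
Round 6 — queue-2 crashes.
  queue-2 sheds 223 req/s: no online neighbours, lost.
No further crashes.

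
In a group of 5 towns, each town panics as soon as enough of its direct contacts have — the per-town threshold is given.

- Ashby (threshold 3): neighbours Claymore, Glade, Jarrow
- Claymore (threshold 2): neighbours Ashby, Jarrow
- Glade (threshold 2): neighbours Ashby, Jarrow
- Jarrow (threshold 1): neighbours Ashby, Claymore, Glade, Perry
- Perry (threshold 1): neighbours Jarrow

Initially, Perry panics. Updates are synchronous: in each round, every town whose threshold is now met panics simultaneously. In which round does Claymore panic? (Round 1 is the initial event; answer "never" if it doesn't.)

never

Round 1 — Perry panics (initial).
Round 2 — checking thresholds:
  Jarrow: 1 of 4 neighbours ≥ 1, panics.
Round 3 — no new panics; cascade stops.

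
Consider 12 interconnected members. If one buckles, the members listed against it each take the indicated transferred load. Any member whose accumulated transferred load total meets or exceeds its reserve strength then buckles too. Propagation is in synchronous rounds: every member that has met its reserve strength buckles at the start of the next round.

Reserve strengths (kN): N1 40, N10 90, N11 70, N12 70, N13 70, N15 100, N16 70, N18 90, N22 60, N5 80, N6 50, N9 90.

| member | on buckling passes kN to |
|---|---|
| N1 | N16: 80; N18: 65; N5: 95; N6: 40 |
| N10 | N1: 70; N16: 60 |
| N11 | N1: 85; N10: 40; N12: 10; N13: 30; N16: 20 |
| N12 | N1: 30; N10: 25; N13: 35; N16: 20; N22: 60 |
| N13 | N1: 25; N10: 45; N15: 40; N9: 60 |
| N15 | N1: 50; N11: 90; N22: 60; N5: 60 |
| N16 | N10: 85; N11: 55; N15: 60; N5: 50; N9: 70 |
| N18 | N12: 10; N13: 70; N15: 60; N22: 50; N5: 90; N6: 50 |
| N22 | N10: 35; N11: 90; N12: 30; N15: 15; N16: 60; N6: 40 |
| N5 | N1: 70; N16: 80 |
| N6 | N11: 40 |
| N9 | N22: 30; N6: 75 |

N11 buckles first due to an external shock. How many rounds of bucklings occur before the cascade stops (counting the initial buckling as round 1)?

4

Round 1 — N11 buckles (initial).
  N1: +85 → 85 ≥ 40
  N10: +40 → 40 < 90
  N12: +10 → 10 < 70
  N13: +30 → 30 < 70
  N16: +20 → 20 < 70
Round 2 — N1 buckles.
  N16: +80 → 100 ≥ 70
  N18: +65 → 65 < 90
  N5: +95 → 95 ≥ 80
  N6: +40 → 40 < 50
Round 3 — N16, N5 buckle.
  N10: +85 → 125 ≥ 90
  N15: +60 → 60 < 100
  N9: +70 → 70 < 90
Round 4 — N10 buckles.
No further bucklings.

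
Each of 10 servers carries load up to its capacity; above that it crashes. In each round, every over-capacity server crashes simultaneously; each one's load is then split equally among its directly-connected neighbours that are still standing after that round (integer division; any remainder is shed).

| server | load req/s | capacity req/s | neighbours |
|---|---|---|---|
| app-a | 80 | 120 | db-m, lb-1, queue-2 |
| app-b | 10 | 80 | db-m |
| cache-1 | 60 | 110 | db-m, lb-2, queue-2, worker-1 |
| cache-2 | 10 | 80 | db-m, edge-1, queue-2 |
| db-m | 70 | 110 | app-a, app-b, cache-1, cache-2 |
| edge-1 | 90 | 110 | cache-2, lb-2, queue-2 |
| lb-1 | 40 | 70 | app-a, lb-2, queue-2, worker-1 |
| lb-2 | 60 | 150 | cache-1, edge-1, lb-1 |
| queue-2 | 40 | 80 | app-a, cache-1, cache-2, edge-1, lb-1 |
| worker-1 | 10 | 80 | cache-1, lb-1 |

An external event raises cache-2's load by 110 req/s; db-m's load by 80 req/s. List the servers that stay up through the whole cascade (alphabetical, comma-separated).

Round 1 — cache-2 at 120 > 80; db-m at 150 > 110. cache-2, db-m crash.
  cache-2 sheds 120 req/s to edge-1, queue-2: 60 each.
    edge-1: 90+60 = 150 > 110
    queue-2: 40+60 = 100 > 80
  db-m sheds 150 req/s to app-a, app-b, cache-1: 50 each.
    app-a: 80+50 = 130 > 120
    app-b: 10+50 = 60 ≤ 80
    cache-1: 60+50 = 110 ≤ 110
Round 2 — app-a, edge-1, queue-2 crash.
  app-a sheds 130 req/s to lb-1: 130 each.
    lb-1: 40+130 = 170 > 70
  edge-1 sheds 150 req/s to lb-2: 150 each.
    lb-2: 60+150 = 210 > 150
  queue-2 sheds 100 req/s to cache-1, lb-1: 50 each.
    cache-1: 110+50 = 160 > 110
    lb-1: 170+50 = 220 > 70
Round 3 — cache-1, lb-1, lb-2 crash.
  cache-1 sheds 160 req/s to worker-1: 160 each.
    worker-1: 10+160 = 170 > 80
  lb-1 sheds 220 req/s to worker-1: 220 each.
    worker-1: 170+220 = 390 > 80
  lb-2 sheds 210 req/s: no online neighbours, lost.
Round 4 — worker-1 crashes.
  worker-1 sheds 390 req/s: no online neighbours, lost.
No further crashes.

app-b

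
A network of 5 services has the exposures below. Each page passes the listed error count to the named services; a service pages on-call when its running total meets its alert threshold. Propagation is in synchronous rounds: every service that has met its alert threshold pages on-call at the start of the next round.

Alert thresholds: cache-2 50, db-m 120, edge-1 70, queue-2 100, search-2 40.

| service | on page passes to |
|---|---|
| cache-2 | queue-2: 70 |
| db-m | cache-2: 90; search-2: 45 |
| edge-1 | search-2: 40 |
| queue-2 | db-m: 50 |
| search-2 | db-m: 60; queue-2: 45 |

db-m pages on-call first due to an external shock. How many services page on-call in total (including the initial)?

4

Round 1 — db-m pages on-call (initial).
  cache-2: +90 → 90 ≥ 50
  search-2: +45 → 45 ≥ 40
Round 2 — cache-2, search-2 page on-call.
  queue-2: +70+45 → 115 ≥ 100
Round 3 — queue-2 pages on-call.
No further pages.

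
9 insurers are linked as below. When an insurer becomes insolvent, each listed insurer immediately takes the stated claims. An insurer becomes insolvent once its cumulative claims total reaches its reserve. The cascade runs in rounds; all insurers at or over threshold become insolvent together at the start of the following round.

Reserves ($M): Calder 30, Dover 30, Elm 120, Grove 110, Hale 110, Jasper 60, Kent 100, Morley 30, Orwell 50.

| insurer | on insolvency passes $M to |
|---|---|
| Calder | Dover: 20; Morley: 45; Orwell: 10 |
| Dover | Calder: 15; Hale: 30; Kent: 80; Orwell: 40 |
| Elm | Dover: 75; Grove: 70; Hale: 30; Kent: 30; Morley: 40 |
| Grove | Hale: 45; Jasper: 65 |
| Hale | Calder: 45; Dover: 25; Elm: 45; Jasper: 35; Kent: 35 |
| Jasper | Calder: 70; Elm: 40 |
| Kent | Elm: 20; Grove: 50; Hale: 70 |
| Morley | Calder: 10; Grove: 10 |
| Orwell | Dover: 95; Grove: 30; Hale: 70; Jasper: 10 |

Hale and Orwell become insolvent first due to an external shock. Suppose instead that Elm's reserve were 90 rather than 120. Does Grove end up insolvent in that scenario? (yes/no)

no

With Elm's reserve at 90:
Round 1 — Hale, Orwell become insolvent (initial).
  Calder: +45 → 45 ≥ 30
  Dover: +25+95 → 120 ≥ 30
  Elm: +45 → 45 < 90
  Grove: +30 → 30 < 110
  Jasper: +35+10 → 45 < 60
  Kent: +35 → 35 < 100
Round 2 — Calder, Dover become insolvent.
  Kent: +80 → 115 ≥ 100
  Morley: +45 → 45 ≥ 30
Round 3 — Kent, Morley become insolvent.
  Elm: +20 → 65 < 90
  Grove: +50+10 → 90 < 110
No further insolvencies.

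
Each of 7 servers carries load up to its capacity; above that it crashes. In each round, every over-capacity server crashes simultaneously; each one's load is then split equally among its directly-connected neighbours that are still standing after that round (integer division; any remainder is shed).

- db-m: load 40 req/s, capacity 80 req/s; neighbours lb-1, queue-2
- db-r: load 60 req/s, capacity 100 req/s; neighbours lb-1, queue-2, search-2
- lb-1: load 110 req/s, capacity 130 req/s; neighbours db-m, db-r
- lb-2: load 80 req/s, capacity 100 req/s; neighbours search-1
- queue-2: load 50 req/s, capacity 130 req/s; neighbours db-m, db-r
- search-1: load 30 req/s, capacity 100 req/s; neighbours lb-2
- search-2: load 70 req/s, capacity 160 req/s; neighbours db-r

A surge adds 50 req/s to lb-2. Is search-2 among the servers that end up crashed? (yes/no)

Round 1 — lb-2 at 130 > 100. lb-2 crashes.
  lb-2 sheds 130 req/s to search-1: 130 each.
    search-1: 30+130 = 160 > 100
Round 2 — search-1 crashes.
  search-1 sheds 160 req/s: no online neighbours, lost.
No further crashes.

no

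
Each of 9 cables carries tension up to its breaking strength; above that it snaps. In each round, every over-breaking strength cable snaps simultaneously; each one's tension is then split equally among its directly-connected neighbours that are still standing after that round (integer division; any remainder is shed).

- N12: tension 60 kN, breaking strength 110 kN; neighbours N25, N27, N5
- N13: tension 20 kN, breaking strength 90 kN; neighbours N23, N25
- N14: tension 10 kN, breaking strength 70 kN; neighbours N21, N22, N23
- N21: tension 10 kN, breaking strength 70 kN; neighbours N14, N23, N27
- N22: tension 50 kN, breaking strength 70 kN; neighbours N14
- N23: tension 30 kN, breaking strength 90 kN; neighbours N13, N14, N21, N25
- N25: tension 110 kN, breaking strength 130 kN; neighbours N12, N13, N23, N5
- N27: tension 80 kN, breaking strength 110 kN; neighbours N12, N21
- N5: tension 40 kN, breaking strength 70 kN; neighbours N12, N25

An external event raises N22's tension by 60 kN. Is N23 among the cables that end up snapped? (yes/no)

no

Round 1 — N22 at 110 > 70. N22 snaps.
  N22 sheds 110 kN to N14: 110 each.
    N14: 10+110 = 120 > 70
Round 2 — N14 snaps.
  N14 sheds 120 kN to N21, N23: 60 each.
    N21: 10+60 = 70 ≤ 70
    N23: 30+60 = 90 ≤ 90
No further breaks.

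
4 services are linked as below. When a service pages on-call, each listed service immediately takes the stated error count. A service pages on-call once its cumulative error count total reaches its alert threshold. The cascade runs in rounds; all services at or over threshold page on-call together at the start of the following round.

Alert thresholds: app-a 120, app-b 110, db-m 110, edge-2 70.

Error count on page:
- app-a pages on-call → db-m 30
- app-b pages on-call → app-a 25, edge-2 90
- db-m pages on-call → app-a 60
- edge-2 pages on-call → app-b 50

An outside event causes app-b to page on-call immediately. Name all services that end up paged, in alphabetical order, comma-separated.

Round 1 — app-b pages on-call (initial).
  app-a: +25 → 25 < 120
  edge-2: +90 → 90 ≥ 70
Round 2 — edge-2 pages on-call.
No further pages.

app-b, edge-2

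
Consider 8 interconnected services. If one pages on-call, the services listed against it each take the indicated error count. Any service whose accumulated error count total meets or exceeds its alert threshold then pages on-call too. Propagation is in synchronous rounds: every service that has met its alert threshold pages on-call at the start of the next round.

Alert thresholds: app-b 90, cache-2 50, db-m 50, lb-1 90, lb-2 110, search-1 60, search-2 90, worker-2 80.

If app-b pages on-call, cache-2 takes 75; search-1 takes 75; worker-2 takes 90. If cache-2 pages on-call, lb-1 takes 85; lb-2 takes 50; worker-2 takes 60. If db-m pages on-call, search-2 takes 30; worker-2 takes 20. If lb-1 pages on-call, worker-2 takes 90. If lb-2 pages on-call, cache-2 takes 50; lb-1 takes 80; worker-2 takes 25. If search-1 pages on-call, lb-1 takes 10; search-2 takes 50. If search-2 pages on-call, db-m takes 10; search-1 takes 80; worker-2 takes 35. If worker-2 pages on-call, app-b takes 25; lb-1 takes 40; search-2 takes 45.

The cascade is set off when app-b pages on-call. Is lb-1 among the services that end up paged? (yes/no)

Round 1 — app-b pages on-call (initial).
  cache-2: +75 → 75 ≥ 50
  search-1: +75 → 75 ≥ 60
  worker-2: +90 → 90 ≥ 80
Round 2 — cache-2, search-1, worker-2 page on-call.
  lb-1: +85+10+40 → 135 ≥ 90
  lb-2: +50 → 50 < 110
  search-2: +50+45 → 95 ≥ 90
Round 3 — lb-1, search-2 page on-call.
  db-m: +10 → 10 < 50
No further pages.

yes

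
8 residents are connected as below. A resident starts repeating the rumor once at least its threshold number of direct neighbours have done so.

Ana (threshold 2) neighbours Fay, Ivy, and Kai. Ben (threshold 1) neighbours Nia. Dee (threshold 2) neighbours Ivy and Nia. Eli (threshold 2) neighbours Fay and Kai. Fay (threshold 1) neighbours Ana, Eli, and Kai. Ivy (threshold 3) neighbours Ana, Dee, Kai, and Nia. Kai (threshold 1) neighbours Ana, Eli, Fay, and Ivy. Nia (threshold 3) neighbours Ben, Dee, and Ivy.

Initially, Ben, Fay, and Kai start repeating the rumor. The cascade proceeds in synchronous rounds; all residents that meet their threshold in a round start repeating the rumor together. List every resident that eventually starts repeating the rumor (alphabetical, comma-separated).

Ana, Ben, Eli, Fay, Kai

Round 1 — Ben, Fay, Kai start repeating the rumor (initial).
Round 2 — checking thresholds:
  Ana: 2 of 3 neighbours ≥ 2, starts repeating the rumor.
  Eli: 2 of 2 neighbours ≥ 2, starts repeating the rumor.
  Ivy: 1 of 4 neighbours < 3, not yet.
  Nia: 1 of 3 neighbours < 3, not yet.
Round 3 — no new spreads; cascade stops.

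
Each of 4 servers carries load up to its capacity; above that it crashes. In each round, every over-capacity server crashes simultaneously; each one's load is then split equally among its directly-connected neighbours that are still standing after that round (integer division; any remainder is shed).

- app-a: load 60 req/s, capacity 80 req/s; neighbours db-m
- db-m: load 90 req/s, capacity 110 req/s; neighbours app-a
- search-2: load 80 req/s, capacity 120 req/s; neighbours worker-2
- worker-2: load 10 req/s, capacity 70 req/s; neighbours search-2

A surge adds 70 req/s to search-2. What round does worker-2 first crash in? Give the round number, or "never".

Round 1 — search-2 at 150 > 120. search-2 crashes.
  search-2 sheds 150 req/s to worker-2: 150 each.
    worker-2: 10+150 = 160 > 70
Round 2 — worker-2 crashes.
  worker-2 sheds 160 req/s: no online neighbours, lost.
No further crashes.

2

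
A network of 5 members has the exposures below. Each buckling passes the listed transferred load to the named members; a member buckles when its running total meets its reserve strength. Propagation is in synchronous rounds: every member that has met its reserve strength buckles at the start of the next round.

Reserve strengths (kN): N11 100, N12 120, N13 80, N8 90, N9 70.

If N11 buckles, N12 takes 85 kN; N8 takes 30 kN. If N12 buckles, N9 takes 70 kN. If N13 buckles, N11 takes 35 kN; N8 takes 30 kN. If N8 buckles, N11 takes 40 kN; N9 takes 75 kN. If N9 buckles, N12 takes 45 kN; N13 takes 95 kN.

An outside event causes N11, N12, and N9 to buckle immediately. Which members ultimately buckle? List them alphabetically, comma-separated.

Round 1 — N11, N12, N9 buckle (initial).
  N13: +95 → 95 ≥ 80
  N8: +30 → 30 < 90
Round 2 — N13 buckles.
  N8: +30 → 60 < 90
No further bucklings.

N11, N12, N13, N9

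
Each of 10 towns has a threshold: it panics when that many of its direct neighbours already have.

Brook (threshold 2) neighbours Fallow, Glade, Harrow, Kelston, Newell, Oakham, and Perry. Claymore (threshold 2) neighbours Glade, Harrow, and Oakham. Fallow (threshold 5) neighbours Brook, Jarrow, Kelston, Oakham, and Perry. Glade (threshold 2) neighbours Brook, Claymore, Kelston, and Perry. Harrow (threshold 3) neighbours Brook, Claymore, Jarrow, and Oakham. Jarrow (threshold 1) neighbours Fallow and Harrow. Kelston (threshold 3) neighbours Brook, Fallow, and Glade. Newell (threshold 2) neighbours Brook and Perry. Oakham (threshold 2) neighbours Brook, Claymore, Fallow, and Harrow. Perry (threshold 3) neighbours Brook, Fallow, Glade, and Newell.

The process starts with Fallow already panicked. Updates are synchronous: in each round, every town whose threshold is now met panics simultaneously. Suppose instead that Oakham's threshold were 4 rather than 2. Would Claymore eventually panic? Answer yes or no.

With Oakham's threshold at 4:
Round 1 — Fallow panics (initial).
Round 2 — checking thresholds:
  Brook: 1 of 7 neighbours < 2, holds.
  Jarrow: 1 of 2 neighbours ≥ 1, panics.
  Kelston: 1 of 3 neighbours < 3, holds.
  Oakham: 1 of 4 neighbours < 4, holds.
  Perry: 1 of 4 neighbours < 3, holds.
Round 3 — no new panics; cascade stops.

no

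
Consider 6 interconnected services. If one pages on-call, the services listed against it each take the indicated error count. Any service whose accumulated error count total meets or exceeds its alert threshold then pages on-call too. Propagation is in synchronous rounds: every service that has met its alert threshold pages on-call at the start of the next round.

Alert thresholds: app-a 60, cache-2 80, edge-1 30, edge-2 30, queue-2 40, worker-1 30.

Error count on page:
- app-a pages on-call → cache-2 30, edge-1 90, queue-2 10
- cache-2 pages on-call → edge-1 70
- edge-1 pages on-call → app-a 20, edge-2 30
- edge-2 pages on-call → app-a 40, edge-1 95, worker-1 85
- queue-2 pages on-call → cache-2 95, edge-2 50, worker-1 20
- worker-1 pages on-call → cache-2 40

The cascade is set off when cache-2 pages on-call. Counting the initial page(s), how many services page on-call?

5

Round 1 — cache-2 pages on-call (initial).
  edge-1: +70 → 70 ≥ 30
Round 2 — edge-1 pages on-call.
  app-a: +20 → 20 < 60
  edge-2: +30 → 30 ≥ 30
Round 3 — edge-2 pages on-call.
  app-a: +40 → 60 ≥ 60
  worker-1: +85 → 85 ≥ 30
Round 4 — app-a, worker-1 page on-call.
  queue-2: +10 → 10 < 40
No further pages.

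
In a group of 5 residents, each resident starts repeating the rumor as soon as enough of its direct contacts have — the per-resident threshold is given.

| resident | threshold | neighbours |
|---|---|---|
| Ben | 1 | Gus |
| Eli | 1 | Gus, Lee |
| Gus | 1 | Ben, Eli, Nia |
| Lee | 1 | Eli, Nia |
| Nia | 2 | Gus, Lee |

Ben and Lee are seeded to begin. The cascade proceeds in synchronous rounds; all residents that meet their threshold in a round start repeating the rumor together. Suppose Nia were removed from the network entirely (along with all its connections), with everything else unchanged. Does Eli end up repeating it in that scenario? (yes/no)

yes

With Nia removed:
Round 1 — Ben, Lee start repeating the rumor (initial).
Round 2 — checking thresholds:
  Eli: 1 of 2 neighbours ≥ 1, starts repeating the rumor.
  Gus: 1 of 2 neighbours ≥ 1, starts repeating the rumor.
Round 3 — no new spreads; cascade stops.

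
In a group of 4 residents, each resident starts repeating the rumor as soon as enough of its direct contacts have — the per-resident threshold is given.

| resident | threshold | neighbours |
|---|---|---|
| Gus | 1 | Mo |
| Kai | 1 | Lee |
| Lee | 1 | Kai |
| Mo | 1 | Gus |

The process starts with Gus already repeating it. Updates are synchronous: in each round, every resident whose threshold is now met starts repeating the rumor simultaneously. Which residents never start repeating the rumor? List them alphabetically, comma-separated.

Round 1 — Gus starts repeating the rumor (initial).
Round 2 — checking thresholds:
  Mo: 1 of 1 neighbours ≥ 1, starts repeating the rumor.
Round 3 — no new spreads; cascade stops.

Kai, Lee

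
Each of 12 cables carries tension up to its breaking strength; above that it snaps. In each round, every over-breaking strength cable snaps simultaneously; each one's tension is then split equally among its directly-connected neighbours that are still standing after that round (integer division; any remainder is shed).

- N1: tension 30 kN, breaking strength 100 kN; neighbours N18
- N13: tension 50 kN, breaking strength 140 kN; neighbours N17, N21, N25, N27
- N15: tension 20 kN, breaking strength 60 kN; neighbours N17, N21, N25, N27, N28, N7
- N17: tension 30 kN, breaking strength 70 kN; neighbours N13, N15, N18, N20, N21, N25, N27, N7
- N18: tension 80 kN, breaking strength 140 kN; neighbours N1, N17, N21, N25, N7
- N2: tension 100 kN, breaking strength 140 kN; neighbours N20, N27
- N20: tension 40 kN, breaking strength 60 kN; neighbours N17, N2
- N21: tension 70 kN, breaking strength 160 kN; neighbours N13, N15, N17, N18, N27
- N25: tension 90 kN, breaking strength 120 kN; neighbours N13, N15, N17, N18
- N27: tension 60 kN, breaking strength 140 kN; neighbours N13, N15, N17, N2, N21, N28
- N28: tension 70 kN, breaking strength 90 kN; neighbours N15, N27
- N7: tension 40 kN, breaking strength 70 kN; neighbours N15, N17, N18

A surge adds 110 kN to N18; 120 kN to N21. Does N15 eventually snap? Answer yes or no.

Round 1 — N18 at 190 > 140; N21 at 190 > 160. N18, N21 snap.
  N18 sheds 190 kN to N1, N17, N25, N7: 47 each (2 lost).
    N1: 30+47 = 77 ≤ 100
    N17: 30+47 = 77 > 70
    N25: 90+47 = 137 > 120
    N7: 40+47 = 87 > 70
  N21 sheds 190 kN to N13, N15, N17, N27: 47 each (2 lost).
    N13: 50+47 = 97 ≤ 140
    N15: 20+47 = 67 > 60
    N17: 77+47 = 124 > 70
    N27: 60+47 = 107 ≤ 140
Round 2 — N15, N17, N25, N7 snap.
  N15 sheds 67 kN to N27, N28: 33 each (1 lost).
    N27: 107+33 = 140 ≤ 140
    N28: 70+33 = 103 > 90
  N17 sheds 124 kN to N13, N20, N27: 41 each (1 lost).
    N13: 97+41 = 138 ≤ 140
    N20: 40+41 = 81 > 60
    N27: 140+41 = 181 > 140
  N25 sheds 137 kN to N13: 137 each.
    N13: 138+137 = 275 > 140
  N7 sheds 87 kN: no online neighbours, lost.
Round 3 — N13, N20, N27, N28 snap.
  N13 sheds 275 kN: no online neighbours, lost.
  N20 sheds 81 kN to N2: 81 each.
    N2: 100+81 = 181 > 140
  N27 sheds 181 kN to N2: 181 each.
    N2: 181+181 = 362 > 140
  N28 sheds 103 kN: no online neighbours, lost.
Round 4 — N2 snaps.
  N2 sheds 362 kN: no online neighbours, lost.
No further breaks.

yes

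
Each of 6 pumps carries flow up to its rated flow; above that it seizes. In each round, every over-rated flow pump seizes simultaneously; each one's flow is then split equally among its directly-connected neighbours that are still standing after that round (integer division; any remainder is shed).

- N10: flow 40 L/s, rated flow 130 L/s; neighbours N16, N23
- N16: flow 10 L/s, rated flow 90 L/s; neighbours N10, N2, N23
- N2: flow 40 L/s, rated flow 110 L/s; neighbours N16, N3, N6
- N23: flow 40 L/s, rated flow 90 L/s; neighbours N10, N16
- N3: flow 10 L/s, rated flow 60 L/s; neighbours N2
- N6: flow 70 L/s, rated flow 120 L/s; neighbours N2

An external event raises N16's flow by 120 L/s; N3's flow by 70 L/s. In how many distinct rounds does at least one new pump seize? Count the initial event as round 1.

Round 1 — N16 at 130 > 90; N3 at 80 > 60. N16, N3 seize.
  N16 sheds 130 L/s to N10, N2, N23: 43 each (1 lost).
    N10: 40+43 = 83 ≤ 130
    N2: 40+43 = 83 ≤ 110
    N23: 40+43 = 83 ≤ 90
  N3 sheds 80 L/s to N2: 80 each.
    N2: 83+80 = 163 > 110
Round 2 — N2 seizes.
  N2 sheds 163 L/s to N6: 163 each.
    N6: 70+163 = 233 > 120
Round 3 — N6 seizes.
  N6 sheds 233 L/s: no online neighbours, lost.
No further seizures.

3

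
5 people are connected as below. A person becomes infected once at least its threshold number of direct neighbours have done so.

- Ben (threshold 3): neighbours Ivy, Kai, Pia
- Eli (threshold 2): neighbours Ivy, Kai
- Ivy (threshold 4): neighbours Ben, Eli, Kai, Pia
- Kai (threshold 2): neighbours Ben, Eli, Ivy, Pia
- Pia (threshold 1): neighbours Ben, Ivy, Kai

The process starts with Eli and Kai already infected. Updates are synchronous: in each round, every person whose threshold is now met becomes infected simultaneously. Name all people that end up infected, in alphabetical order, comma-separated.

Eli, Kai, Pia

Round 1 — Eli, Kai become infected (initial).
Round 2 — checking thresholds:
  Ben: 1 of 3 neighbours < 3, below threshold.
  Ivy: 2 of 4 neighbours < 4, below threshold.
  Pia: 1 of 3 neighbours ≥ 1, becomes infected.
Round 3 — no new infections; cascade stops.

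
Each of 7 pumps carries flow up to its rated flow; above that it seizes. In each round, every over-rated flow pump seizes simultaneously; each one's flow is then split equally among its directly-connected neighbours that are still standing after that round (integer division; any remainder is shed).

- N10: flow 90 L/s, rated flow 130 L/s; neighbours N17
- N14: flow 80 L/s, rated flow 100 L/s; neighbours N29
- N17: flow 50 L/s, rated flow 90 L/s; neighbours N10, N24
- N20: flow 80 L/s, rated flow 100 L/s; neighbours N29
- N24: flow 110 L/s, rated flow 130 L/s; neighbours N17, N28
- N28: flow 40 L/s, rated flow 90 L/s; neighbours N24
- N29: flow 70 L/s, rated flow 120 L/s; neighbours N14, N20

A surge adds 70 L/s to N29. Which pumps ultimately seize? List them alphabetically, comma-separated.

Round 1 — N29 at 140 > 120. N29 seizes.
  N29 sheds 140 L/s to N14, N20: 70 each.
    N14: 80+70 = 150 > 100
    N20: 80+70 = 150 > 100
Round 2 — N14, N20 seize.
  N14 sheds 150 L/s: no online neighbours, lost.
  N20 sheds 150 L/s: no online neighbours, lost.
No further seizures.

N14, N20, N29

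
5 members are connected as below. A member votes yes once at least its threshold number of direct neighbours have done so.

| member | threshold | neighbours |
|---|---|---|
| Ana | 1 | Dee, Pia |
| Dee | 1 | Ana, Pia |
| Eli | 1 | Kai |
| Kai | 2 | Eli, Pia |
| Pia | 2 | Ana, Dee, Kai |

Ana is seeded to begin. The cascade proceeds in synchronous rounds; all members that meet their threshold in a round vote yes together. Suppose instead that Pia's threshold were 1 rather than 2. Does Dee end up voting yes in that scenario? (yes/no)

yes

With Pia's threshold at 1:
Round 1 — Ana votes yes (initial).
Round 2 — checking thresholds:
  Dee: 1 of 2 neighbours ≥ 1, votes yes.
  Pia: 1 of 3 neighbours ≥ 1, votes yes.
Round 3 — no new yes votes; cascade stops.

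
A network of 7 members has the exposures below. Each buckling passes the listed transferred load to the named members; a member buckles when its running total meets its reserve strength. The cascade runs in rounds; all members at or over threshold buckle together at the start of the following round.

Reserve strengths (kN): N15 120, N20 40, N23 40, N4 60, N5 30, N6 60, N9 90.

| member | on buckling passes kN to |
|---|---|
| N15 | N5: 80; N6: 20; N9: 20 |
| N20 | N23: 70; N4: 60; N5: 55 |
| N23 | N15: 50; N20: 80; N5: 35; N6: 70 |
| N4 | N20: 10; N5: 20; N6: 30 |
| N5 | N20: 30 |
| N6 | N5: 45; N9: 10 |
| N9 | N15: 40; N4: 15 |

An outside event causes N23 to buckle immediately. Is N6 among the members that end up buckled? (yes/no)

yes

Round 1 — N23 buckles (initial).
  N15: +50 → 50 < 120
  N20: +80 → 80 ≥ 40
  N5: +35 → 35 ≥ 30
  N6: +70 → 70 ≥ 60
Round 2 — N20, N5, N6 buckle.
  N4: +60 → 60 ≥ 60
  N9: +10 → 10 < 90
Round 3 — N4 buckles.
No further bucklings.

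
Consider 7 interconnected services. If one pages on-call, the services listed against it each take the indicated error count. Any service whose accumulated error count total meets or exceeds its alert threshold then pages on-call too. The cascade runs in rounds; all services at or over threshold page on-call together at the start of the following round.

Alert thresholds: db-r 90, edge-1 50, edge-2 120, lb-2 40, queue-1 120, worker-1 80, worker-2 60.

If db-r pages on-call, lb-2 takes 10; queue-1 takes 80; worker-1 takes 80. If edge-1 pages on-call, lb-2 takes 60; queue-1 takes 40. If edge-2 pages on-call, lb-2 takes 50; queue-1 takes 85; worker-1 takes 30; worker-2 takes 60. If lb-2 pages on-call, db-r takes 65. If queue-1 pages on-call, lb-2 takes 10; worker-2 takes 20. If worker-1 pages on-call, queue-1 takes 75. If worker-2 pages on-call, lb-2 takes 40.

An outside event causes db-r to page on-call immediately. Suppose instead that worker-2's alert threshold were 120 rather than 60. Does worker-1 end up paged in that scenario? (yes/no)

With worker-2's alert threshold at 120:
Round 1 — db-r pages on-call (initial).
  lb-2: +10 → 10 < 40
  queue-1: +80 → 80 < 120
  worker-1: +80 → 80 ≥ 80
Round 2 — worker-1 pages on-call.
  queue-1: +75 → 155 ≥ 120
Round 3 — queue-1 pages on-call.
  lb-2: +10 → 20 < 40
  worker-2: +20 → 20 < 120
No further pages.

yes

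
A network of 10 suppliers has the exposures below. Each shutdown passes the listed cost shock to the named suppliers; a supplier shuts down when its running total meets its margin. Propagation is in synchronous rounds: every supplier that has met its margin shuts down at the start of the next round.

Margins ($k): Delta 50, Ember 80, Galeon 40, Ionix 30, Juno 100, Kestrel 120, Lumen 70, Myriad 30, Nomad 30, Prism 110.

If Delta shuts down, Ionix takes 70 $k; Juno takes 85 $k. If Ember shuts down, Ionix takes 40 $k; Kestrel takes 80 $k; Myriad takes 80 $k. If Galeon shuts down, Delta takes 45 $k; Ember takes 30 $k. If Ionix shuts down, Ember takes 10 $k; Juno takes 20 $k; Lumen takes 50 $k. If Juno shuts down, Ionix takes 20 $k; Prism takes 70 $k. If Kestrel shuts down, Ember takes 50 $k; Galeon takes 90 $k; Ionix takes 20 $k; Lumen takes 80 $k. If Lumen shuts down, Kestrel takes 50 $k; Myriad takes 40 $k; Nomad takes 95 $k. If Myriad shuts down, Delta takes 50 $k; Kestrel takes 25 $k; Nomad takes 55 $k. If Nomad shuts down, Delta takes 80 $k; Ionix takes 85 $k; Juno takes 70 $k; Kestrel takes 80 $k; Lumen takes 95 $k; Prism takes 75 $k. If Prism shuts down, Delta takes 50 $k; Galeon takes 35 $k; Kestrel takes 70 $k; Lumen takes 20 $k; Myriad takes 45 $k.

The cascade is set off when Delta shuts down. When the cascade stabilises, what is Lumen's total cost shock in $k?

Round 1 — Delta shuts down (initial).
  Ionix: +70 → 70 ≥ 30
  Juno: +85 → 85 < 100
Round 2 — Ionix shuts down.
  Ember: +10 → 10 < 80
  Juno: +20 → 105 ≥ 100
  Lumen: +50 → 50 < 70
Round 3 — Juno shuts down.
  Prism: +70 → 70 < 110
No further shutdowns.

50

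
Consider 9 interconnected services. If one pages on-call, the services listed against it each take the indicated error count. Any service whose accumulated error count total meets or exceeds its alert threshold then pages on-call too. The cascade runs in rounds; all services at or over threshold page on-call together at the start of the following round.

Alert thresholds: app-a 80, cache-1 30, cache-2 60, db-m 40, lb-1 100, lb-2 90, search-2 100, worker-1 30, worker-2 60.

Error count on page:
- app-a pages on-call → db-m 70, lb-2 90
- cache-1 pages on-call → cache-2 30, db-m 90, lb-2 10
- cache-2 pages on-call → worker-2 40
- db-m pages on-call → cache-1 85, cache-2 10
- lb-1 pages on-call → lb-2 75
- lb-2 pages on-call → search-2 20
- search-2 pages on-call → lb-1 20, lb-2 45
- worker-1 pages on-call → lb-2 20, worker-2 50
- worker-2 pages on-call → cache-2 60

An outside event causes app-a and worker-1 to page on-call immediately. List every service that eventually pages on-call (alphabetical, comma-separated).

app-a, cache-1, db-m, lb-2, worker-1

Round 1 — app-a, worker-1 page on-call (initial).
  db-m: +70 → 70 ≥ 40
  lb-2: +90+20 → 110 ≥ 90
  worker-2: +50 → 50 < 60
Round 2 — db-m, lb-2 page on-call.
  cache-1: +85 → 85 ≥ 30
  cache-2: +10 → 10 < 60
  search-2: +20 → 20 < 100
Round 3 — cache-1 pages on-call.
  cache-2: +30 → 40 < 60
No further pages.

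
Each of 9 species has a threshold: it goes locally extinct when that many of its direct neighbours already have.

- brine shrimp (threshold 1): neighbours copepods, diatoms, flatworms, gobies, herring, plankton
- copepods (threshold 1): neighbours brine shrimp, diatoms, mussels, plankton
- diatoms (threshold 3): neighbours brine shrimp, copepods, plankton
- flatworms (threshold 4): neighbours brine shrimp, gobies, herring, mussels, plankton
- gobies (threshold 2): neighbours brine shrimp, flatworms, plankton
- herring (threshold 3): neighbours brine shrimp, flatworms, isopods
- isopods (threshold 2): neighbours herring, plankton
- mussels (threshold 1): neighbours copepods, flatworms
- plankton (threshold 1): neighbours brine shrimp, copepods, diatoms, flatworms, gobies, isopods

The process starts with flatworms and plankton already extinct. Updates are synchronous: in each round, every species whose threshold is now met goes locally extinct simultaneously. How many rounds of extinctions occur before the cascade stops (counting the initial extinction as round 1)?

3

Round 1 — flatworms, plankton go locally extinct (initial).
Round 2 — checking thresholds:
  brine shrimp: 2 of 6 neighbours ≥ 1, goes locally extinct.
  copepods: 1 of 4 neighbours ≥ 1, goes locally extinct.
  diatoms: 1 of 3 neighbours < 3, below threshold.
  gobies: 2 of 3 neighbours ≥ 2, goes locally extinct.
  herring: 1 of 3 neighbours < 3, below threshold.
  isopods: 1 of 2 neighbours < 2, below threshold.
  mussels: 1 of 2 neighbours ≥ 1, goes locally extinct.
Round 3 — checking thresholds:
  diatoms: 3 of 3 neighbours ≥ 3, goes locally extinct.
  herring: 2 of 3 neighbours < 3, below threshold.
  isopods: 1 of 2 neighbours < 2, below threshold.
Round 4 — no new extinctions; cascade stops.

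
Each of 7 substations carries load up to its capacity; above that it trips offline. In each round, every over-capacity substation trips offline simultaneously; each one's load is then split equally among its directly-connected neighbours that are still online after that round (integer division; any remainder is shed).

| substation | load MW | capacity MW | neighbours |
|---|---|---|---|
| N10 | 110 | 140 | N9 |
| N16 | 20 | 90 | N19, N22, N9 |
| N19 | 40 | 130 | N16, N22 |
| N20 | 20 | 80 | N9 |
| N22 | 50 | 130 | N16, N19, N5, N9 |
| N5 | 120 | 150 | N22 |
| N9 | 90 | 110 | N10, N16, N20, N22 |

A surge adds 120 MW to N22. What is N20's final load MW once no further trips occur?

Round 1 — N22 at 170 > 130. N22 trips offline.
  N22 sheds 170 MW to N16, N19, N5, N9: 42 each (2 lost).
    N16: 20+42 = 62 ≤ 90
    N19: 40+42 = 82 ≤ 130
    N5: 120+42 = 162 > 150
    N9: 90+42 = 132 > 110
Round 2 — N5, N9 trip offline.
  N5 sheds 162 MW: no online neighbours, lost.
  N9 sheds 132 MW to N10, N16, N20: 44 each.
    N10: 110+44 = 154 > 140
    N16: 62+44 = 106 > 90
    N20: 20+44 = 64 ≤ 80
Round 3 — N10, N16 trip offline.
  N10 sheds 154 MW: no online neighbours, lost.
  N16 sheds 106 MW to N19: 106 each.
    N19: 82+106 = 188 > 130
Round 4 — N19 trips offline.
  N19 sheds 188 MW: no online neighbours, lost.
No further trips.

64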